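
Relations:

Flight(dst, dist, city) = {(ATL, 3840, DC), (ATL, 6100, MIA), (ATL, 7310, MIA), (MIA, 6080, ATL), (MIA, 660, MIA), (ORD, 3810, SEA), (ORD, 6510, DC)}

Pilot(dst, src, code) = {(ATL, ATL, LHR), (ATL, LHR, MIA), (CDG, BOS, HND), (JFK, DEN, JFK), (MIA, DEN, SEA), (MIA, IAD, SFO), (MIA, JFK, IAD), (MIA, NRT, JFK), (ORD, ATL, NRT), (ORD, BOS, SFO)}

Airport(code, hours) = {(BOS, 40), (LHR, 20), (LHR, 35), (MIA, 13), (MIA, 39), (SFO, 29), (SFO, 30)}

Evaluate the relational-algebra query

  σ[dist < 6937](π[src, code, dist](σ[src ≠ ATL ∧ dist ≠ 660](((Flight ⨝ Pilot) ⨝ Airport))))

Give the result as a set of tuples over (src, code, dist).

{(BOS, SFO, 3810), (BOS, SFO, 6510), (IAD, SFO, 6080), (LHR, MIA, 3840), (LHR, MIA, 6100)}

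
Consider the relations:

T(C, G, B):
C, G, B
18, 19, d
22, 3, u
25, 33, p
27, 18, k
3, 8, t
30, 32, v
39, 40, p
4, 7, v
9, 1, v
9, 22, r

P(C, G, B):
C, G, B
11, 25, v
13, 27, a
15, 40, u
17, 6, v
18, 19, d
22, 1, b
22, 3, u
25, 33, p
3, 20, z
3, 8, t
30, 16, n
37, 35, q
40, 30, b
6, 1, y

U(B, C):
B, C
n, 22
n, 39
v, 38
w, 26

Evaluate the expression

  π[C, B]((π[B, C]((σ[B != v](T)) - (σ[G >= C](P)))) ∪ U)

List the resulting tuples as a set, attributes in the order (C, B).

{(22, n), (22, u), (26, w), (27, k), (38, v), (39, n), (39, p), (9, r)}

Filtering on B != v leaves {(18, 19, d), (22, 3, u), (25, 33, p), (27, 18, k), (3, 8, t), (39, 40, p), (9, 22, r)}.
Filtering on G >= C leaves {(11, 25, v), (13, 27, a), (15, 40, u), (18, 19, d), (25, 33, p), (3, 20, z), (3, 8, t)}.
Set difference of the two operands is {(22, 3, u), (27, 18, k), (39, 40, p), (9, 22, r)}.
Projecting to B, C: {(k, 27), (p, 39), (r, 9), (u, 22)}
Set union of the two operands is {(k, 27), (n, 22), (n, 39), (p, 39), (r, 9), (u, 22), (v, 38), (w, 26)}.
Projecting to C, B: {(22, n), (22, u), (26, w), (27, k), (38, v), (39, n), (39, p), (9, r)}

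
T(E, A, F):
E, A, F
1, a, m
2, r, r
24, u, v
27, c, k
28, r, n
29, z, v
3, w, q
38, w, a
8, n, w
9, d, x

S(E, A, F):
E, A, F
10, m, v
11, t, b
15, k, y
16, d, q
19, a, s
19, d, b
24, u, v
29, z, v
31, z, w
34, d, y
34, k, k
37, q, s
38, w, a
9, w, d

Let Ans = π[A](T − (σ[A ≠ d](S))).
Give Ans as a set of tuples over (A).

{a, c, d, n, r, w}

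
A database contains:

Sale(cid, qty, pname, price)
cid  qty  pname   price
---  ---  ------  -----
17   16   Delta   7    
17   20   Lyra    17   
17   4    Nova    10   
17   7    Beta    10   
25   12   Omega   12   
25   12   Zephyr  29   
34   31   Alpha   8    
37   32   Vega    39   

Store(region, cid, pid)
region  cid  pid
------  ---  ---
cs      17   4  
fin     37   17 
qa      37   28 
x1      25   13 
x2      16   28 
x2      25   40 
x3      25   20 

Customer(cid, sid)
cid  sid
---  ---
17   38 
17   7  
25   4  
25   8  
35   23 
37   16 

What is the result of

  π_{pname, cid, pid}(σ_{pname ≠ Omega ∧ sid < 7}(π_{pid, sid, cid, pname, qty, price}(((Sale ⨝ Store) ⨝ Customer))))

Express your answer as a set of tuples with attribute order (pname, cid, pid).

Sale ⋈ Store (natural join on cid): {(17, 16, Delta, 7, cs, 4), (17, 20, Lyra, 17, cs, 4), (17, 4, Nova, 10, cs, 4), (17, 7, Beta, 10, cs, 4), (25, 12, Omega, 12, x1, 13), (25, 12, Omega, 12, x2, 40), (25, 12, Omega, 12, x3, 20), (25, 12, Zephyr, 29, x1, 13), (25, 12, Zephyr, 29, x2, 40), (25, 12, Zephyr, 29, x3, 20), (37, 32, Vega, 39, fin, 17), (37, 32, Vega, 39, qa, 28)}
(Sale ⨝ Store) ⋈ Customer (natural join on cid): {(17, 16, Delta, 7, cs, 4, 38), (17, 16, Delta, 7, cs, 4, 7), (17, 20, Lyra, 17, cs, 4, 38), (17, 20, Lyra, 17, cs, 4, 7), (17, 4, Nova, 10, cs, 4, 38), (17, 4, Nova, 10, cs, 4, 7), (17, 7, Beta, 10, cs, 4, 38), (17, 7, Beta, 10, cs, 4, 7), (25, 12, Omega, 12, x1, 13, 4), (25, 12, Omega, 12, x1, 13, 8), (25, 12, Omega, 12, x2, 40, 4), (25, 12, Omega, 12, x2, 40, 8), (25, 12, Omega, 12, x3, 20, 4), (25, 12, Omega, 12, x3, 20, 8), (25, 12, Zephyr, 29, x1, 13, 4), (25, 12, Zephyr, 29, x1, 13, 8), (25, 12, Zephyr, 29, x2, 40, 4), (25, 12, Zephyr, 29, x2, 40, 8), (25, 12, Zephyr, 29, x3, 20, 4), (25, 12, Zephyr, 29, x3, 20, 8), (37, 32, Vega, 39, fin, 17, 16), (37, 32, Vega, 39, qa, 28, 16)}
π_{pid, sid, cid, pname, qty, price} gives {(13, 4, 25, Omega, 12, 12), (13, 4, 25, Zephyr, 12, 29), (13, 8, 25, Omega, 12, 12), (13, 8, 25, Zephyr, 12, 29), (17, 16, 37, Vega, 32, 39), (20, 4, 25, Omega, 12, 12), (20, 4, 25, Zephyr, 12, 29), (20, 8, 25, Omega, 12, 12), (20, 8, 25, Zephyr, 12, 29), (28, 16, 37, Vega, 32, 39), (4, 38, 17, Beta, 7, 10), (4, 38, 17, Delta, 16, 7), (4, 38, 17, Lyra, 20, 17), (4, 38, 17, Nova, 4, 10), (4, 7, 17, Beta, 7, 10), (4, 7, 17, Delta, 16, 7), (4, 7, 17, Lyra, 20, 17), (4, 7, 17, Nova, 4, 10), (40, 4, 25, Omega, 12, 12), (40, 4, 25, Zephyr, 12, 29), (40, 8, 25, Omega, 12, 12), (40, 8, 25, Zephyr, 12, 29)}.
Selection pname ≠ Omega ∧ sid < 7: {(13, 4, 25, Zephyr, 12, 29), (20, 4, 25, Zephyr, 12, 29), (40, 4, 25, Zephyr, 12, 29)}
π_{pname, cid, pid} gives {(Zephyr, 25, 13), (Zephyr, 25, 20), (Zephyr, 25, 40)}.

{(Zephyr, 25, 13), (Zephyr, 25, 20), (Zephyr, 25, 40)}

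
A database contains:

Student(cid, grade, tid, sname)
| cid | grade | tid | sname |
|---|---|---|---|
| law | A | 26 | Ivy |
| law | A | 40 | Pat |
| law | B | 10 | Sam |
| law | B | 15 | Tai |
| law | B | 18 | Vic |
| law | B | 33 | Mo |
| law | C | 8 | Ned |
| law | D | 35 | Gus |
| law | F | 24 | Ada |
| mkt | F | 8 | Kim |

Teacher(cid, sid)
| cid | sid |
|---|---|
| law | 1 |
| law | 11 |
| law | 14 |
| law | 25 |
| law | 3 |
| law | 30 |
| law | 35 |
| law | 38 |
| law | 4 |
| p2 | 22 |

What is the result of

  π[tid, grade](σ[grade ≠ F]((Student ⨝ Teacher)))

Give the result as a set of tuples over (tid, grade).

Student ⋈ Teacher (natural join on cid): {(law, A, 26, Ivy, 1), (law, A, 26, Ivy, 11), (law, A, 26, Ivy, 14), (law, A, 26, Ivy, 25), (law, A, 26, Ivy, 3), (law, A, 26, Ivy, 30), (law, A, 26, Ivy, 35), (law, A, 26, Ivy, 38), (law, A, 26, Ivy, 4), (law, A, 40, Pat, 1), (law, A, 40, Pat, 11), (law, A, 40, Pat, 14), (law, A, 40, Pat, 25), (law, A, 40, Pat, 3), (law, A, 40, Pat, 30), (law, A, 40, Pat, 35), (law, A, 40, Pat, 38), (law, A, 40, Pat, 4), (law, B, 10, Sam, 1), (law, B, 10, Sam, 11), (law, B, 10, Sam, 14), (law, B, 10, Sam, 25), (law, B, 10, Sam, 3), (law, B, 10, Sam, 30), (law, B, 10, Sam, 35), (law, B, 10, Sam, 38), (law, B, 10, Sam, 4), (law, B, 15, Tai, 1), (law, B, 15, Tai, 11), (law, B, 15, Tai, 14), (law, B, 15, Tai, 25), (law, B, 15, Tai, 3), (law, B, 15, Tai, 30), (law, B, 15, Tai, 35), (law, B, 15, Tai, 38), (law, B, 15, Tai, 4), (law, B, 18, Vic, 1), (law, B, 18, Vic, 11), (law, B, 18, Vic, 14), (law, B, 18, Vic, 25), (law, B, 18, Vic, 3), (law, B, 18, Vic, 30), (law, B, 18, Vic, 35), (law, B, 18, Vic, 38), (law, B, 18, Vic, 4), (law, B, 33, Mo, 1), (law, B, 33, Mo, 11), (law, B, 33, Mo, 14), (law, B, 33, Mo, 25), (law, B, 33, Mo, 3), (law, B, 33, Mo, 30), (law, B, 33, Mo, 35), (law, B, 33, Mo, 38), (law, B, 33, Mo, 4), (law, C, 8, Ned, 1), (law, C, 8, Ned, 11), (law, C, 8, Ned, 14), (law, C, 8, Ned, 25), (law, C, 8, Ned, 3), (law, C, 8, Ned, 30), (law, C, 8, Ned, 35), (law, C, 8, Ned, 38), (law, C, 8, Ned, 4), (law, D, 35, Gus, 1), (law, D, 35, Gus, 11), (law, D, 35, Gus, 14), (law, D, 35, Gus, 25), (law, D, 35, Gus, 3), (law, D, 35, Gus, 30), (law, D, 35, Gus, 35), (law, D, 35, Gus, 38), (law, D, 35, Gus, 4), (law, F, 24, Ada, 1), (law, F, 24, Ada, 11), (law, F, 24, Ada, 14), (law, F, 24, Ada, 25), (law, F, 24, Ada, 3), (law, F, 24, Ada, 30), (law, F, 24, Ada, 35), (law, F, 24, Ada, 38), (law, F, 24, Ada, 4)}
Apply σ_{grade ≠ F}; surviving tuples: {(law, A, 26, Ivy, 1), (law, A, 26, Ivy, 11), (law, A, 26, Ivy, 14), (law, A, 26, Ivy, 25), (law, A, 26, Ivy, 3), (law, A, 26, Ivy, 30), (law, A, 26, Ivy, 35), (law, A, 26, Ivy, 38), (law, A, 26, Ivy, 4), (law, A, 40, Pat, 1), (law, A, 40, Pat, 11), (law, A, 40, Pat, 14), (law, A, 40, Pat, 25), (law, A, 40, Pat, 3), (law, A, 40, Pat, 30), (law, A, 40, Pat, 35), (law, A, 40, Pat, 38), (law, A, 40, Pat, 4), (law, B, 10, Sam, 1), (law, B, 10, Sam, 11), (law, B, 10, Sam, 14), (law, B, 10, Sam, 25), (law, B, 10, Sam, 3), (law, B, 10, Sam, 30), (law, B, 10, Sam, 35), (law, B, 10, Sam, 38), (law, B, 10, Sam, 4), (law, B, 15, Tai, 1), (law, B, 15, Tai, 11), (law, B, 15, Tai, 14), (law, B, 15, Tai, 25), (law, B, 15, Tai, 3), (law, B, 15, Tai, 30), (law, B, 15, Tai, 35), (law, B, 15, Tai, 38), (law, B, 15, Tai, 4), (law, B, 18, Vic, 1), (law, B, 18, Vic, 11), (law, B, 18, Vic, 14), (law, B, 18, Vic, 25), (law, B, 18, Vic, 3), (law, B, 18, Vic, 30), (law, B, 18, Vic, 35), (law, B, 18, Vic, 38), (law, B, 18, Vic, 4), (law, B, 33, Mo, 1), (law, B, 33, Mo, 11), (law, B, 33, Mo, 14), (law, B, 33, Mo, 25), (law, B, 33, Mo, 3), (law, B, 33, Mo, 30), (law, B, 33, Mo, 35), (law, B, 33, Mo, 38), (law, B, 33, Mo, 4), (law, C, 8, Ned, 1), (law, C, 8, Ned, 11), (law, C, 8, Ned, 14), (law, C, 8, Ned, 25), (law, C, 8, Ned, 3), (law, C, 8, Ned, 30), (law, C, 8, Ned, 35), (law, C, 8, Ned, 38), (law, C, 8, Ned, 4), (law, D, 35, Gus, 1), (law, D, 35, Gus, 11), (law, D, 35, Gus, 14), (law, D, 35, Gus, 25), (law, D, 35, Gus, 3), (law, D, 35, Gus, 30), (law, D, 35, Gus, 35), (law, D, 35, Gus, 38), (law, D, 35, Gus, 4)}
π_{tid, grade} gives {(10, B), (15, B), (18, B), (26, A), (33, B), (35, D), (40, A), (8, C)} (64 duplicate(s) eliminated).

{(10, B), (15, B), (18, B), (26, A), (33, B), (35, D), (40, A), (8, C)}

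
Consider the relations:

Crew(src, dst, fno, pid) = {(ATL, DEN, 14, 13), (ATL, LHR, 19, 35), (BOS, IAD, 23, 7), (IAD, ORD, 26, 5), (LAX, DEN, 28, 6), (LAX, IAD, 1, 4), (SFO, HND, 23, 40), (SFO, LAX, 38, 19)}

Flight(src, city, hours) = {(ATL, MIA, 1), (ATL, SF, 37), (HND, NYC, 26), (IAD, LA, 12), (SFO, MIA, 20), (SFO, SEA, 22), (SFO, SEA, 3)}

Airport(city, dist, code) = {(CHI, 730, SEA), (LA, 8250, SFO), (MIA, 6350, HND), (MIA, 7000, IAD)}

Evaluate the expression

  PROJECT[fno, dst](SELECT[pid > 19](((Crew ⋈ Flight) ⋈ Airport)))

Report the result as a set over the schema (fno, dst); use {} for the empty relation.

{(19, LHR), (23, HND)}

Joining Crew and Flight on src yields {(ATL, DEN, 14, 13, MIA, 1), (ATL, DEN, 14, 13, SF, 37), (ATL, LHR, 19, 35, MIA, 1), (ATL, LHR, 19, 35, SF, 37), (IAD, ORD, 26, 5, LA, 12), (SFO, HND, 23, 40, MIA, 20), (SFO, HND, 23, 40, SEA, 22), (SFO, HND, 23, 40, SEA, 3), (SFO, LAX, 38, 19, MIA, 20), (SFO, LAX, 38, 19, SEA, 22), (SFO, LAX, 38, 19, SEA, 3)}.
Joining (Crew ⋈ Flight) and Airport on city yields {(ATL, DEN, 14, 13, MIA, 1, 6350, HND), (ATL, DEN, 14, 13, MIA, 1, 7000, IAD), (ATL, LHR, 19, 35, MIA, 1, 6350, HND), (ATL, LHR, 19, 35, MIA, 1, 7000, IAD), (IAD, ORD, 26, 5, LA, 12, 8250, SFO), (SFO, HND, 23, 40, MIA, 20, 6350, HND), (SFO, HND, 23, 40, MIA, 20, 7000, IAD), (SFO, LAX, 38, 19, MIA, 20, 6350, HND), (SFO, LAX, 38, 19, MIA, 20, 7000, IAD)}.
σ[pid > 19]: keep tuples satisfying pid > 19 → {(ATL, LHR, 19, 35, MIA, 1, 6350, HND), (ATL, LHR, 19, 35, MIA, 1, 7000, IAD), (SFO, HND, 23, 40, MIA, 20, 6350, HND), (SFO, HND, 23, 40, MIA, 20, 7000, IAD)}
Keep only column(s) fno, dst (2 duplicate(s) eliminated): {(19, LHR), (23, HND)}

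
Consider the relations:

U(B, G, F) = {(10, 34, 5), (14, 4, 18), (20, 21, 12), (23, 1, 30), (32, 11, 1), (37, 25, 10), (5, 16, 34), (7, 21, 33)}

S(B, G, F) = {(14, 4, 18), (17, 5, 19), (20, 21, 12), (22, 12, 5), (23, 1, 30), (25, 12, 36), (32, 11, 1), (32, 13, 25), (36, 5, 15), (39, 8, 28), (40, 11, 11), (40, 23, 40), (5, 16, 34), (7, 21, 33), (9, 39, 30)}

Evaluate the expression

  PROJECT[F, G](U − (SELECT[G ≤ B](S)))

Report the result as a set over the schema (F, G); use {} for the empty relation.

{(10, 25), (12, 21), (33, 21), (34, 16), (5, 34)}

σ[G ≤ B]: keep tuples satisfying G ≤ B → {(14, 4, 18), (17, 5, 19), (22, 12, 5), (23, 1, 30), (25, 12, 36), (32, 11, 1), (32, 13, 25), (36, 5, 15), (39, 8, 28), (40, 11, 11), (40, 23, 40)}
Taking the difference: {(10, 34, 5), (20, 21, 12), (37, 25, 10), (5, 16, 34), (7, 21, 33)}
π[F, G]: project onto (F, G) → {(10, 25), (12, 21), (33, 21), (34, 16), (5, 34)}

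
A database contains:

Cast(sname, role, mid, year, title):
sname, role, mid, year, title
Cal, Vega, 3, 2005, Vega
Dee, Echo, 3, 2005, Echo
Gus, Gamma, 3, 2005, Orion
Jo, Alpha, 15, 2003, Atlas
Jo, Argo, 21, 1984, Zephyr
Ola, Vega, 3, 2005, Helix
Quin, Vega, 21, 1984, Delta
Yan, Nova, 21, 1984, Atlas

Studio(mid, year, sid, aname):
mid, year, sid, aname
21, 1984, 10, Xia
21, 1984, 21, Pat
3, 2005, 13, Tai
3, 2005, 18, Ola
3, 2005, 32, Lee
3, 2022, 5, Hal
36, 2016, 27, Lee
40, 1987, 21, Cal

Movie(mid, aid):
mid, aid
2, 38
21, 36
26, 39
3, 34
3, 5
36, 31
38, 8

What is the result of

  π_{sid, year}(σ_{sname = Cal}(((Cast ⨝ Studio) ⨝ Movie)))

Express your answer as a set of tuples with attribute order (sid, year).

Natural join on mid, year: {(Cal, Vega, 3, 2005, Vega, 13, Tai), (Cal, Vega, 3, 2005, Vega, 18, Ola), (Cal, Vega, 3, 2005, Vega, 32, Lee), (Dee, Echo, 3, 2005, Echo, 13, Tai), (Dee, Echo, 3, 2005, Echo, 18, Ola), (Dee, Echo, 3, 2005, Echo, 32, Lee), (Gus, Gamma, 3, 2005, Orion, 13, Tai), (Gus, Gamma, 3, 2005, Orion, 18, Ola), (Gus, Gamma, 3, 2005, Orion, 32, Lee), (Jo, Argo, 21, 1984, Zephyr, 10, Xia), (Jo, Argo, 21, 1984, Zephyr, 21, Pat), (Ola, Vega, 3, 2005, Helix, 13, Tai), (Ola, Vega, 3, 2005, Helix, 18, Ola), (Ola, Vega, 3, 2005, Helix, 32, Lee), (Quin, Vega, 21, 1984, Delta, 10, Xia), (Quin, Vega, 21, 1984, Delta, 21, Pat), (Yan, Nova, 21, 1984, Atlas, 10, Xia), (Yan, Nova, 21, 1984, Atlas, 21, Pat)}
Natural join on mid: {(Cal, Vega, 3, 2005, Vega, 13, Tai, 34), (Cal, Vega, 3, 2005, Vega, 13, Tai, 5), (Cal, Vega, 3, 2005, Vega, 18, Ola, 34), (Cal, Vega, 3, 2005, Vega, 18, Ola, 5), (Cal, Vega, 3, 2005, Vega, 32, Lee, 34), (Cal, Vega, 3, 2005, Vega, 32, Lee, 5), (Dee, Echo, 3, 2005, Echo, 13, Tai, 34), (Dee, Echo, 3, 2005, Echo, 13, Tai, 5), (Dee, Echo, 3, 2005, Echo, 18, Ola, 34), (Dee, Echo, 3, 2005, Echo, 18, Ola, 5), (Dee, Echo, 3, 2005, Echo, 32, Lee, 34), (Dee, Echo, 3, 2005, Echo, 32, Lee, 5), (Gus, Gamma, 3, 2005, Orion, 13, Tai, 34), (Gus, Gamma, 3, 2005, Orion, 13, Tai, 5), (Gus, Gamma, 3, 2005, Orion, 18, Ola, 34), (Gus, Gamma, 3, 2005, Orion, 18, Ola, 5), (Gus, Gamma, 3, 2005, Orion, 32, Lee, 34), (Gus, Gamma, 3, 2005, Orion, 32, Lee, 5), (Jo, Argo, 21, 1984, Zephyr, 10, Xia, 36), (Jo, Argo, 21, 1984, Zephyr, 21, Pat, 36), (Ola, Vega, 3, 2005, Helix, 13, Tai, 34), (Ola, Vega, 3, 2005, Helix, 13, Tai, 5), (Ola, Vega, 3, 2005, Helix, 18, Ola, 34), (Ola, Vega, 3, 2005, Helix, 18, Ola, 5), (Ola, Vega, 3, 2005, Helix, 32, Lee, 34), (Ola, Vega, 3, 2005, Helix, 32, Lee, 5), (Quin, Vega, 21, 1984, Delta, 10, Xia, 36), (Quin, Vega, 21, 1984, Delta, 21, Pat, 36), (Yan, Nova, 21, 1984, Atlas, 10, Xia, 36), (Yan, Nova, 21, 1984, Atlas, 21, Pat, 36)}
Selection sname = Cal: {(Cal, Vega, 3, 2005, Vega, 13, Tai, 34), (Cal, Vega, 3, 2005, Vega, 13, Tai, 5), (Cal, Vega, 3, 2005, Vega, 18, Ola, 34), (Cal, Vega, 3, 2005, Vega, 18, Ola, 5), (Cal, Vega, 3, 2005, Vega, 32, Lee, 34), (Cal, Vega, 3, 2005, Vega, 32, Lee, 5)}
Keep only column(s) sid, year (3 duplicate(s) eliminated): {(13, 2005), (18, 2005), (32, 2005)}

{(13, 2005), (18, 2005), (32, 2005)}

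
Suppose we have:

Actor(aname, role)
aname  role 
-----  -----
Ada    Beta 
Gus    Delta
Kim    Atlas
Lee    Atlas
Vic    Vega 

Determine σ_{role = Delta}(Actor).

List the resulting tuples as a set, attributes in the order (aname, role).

{(Gus, Delta)}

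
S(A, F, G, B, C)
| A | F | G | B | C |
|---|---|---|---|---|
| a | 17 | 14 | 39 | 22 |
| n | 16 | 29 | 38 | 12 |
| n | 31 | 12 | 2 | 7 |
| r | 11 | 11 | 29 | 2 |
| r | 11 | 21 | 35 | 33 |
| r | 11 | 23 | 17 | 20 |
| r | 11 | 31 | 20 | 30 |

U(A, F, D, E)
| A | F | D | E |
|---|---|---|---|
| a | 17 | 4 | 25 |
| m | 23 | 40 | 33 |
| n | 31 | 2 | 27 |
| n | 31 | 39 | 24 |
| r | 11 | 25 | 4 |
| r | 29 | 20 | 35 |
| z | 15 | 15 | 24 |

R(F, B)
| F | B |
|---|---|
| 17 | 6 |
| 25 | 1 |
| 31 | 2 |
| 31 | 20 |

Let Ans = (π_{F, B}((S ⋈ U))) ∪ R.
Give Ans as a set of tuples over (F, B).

{(11, 17), (11, 20), (11, 29), (11, 35), (17, 39), (17, 6), (25, 1), (31, 2), (31, 20)}

Joining S and U on A, F yields {(a, 17, 14, 39, 22, 4, 25), (n, 31, 12, 2, 7, 2, 27), (n, 31, 12, 2, 7, 39, 24), (r, 11, 11, 29, 2, 25, 4), (r, 11, 21, 35, 33, 25, 4), (r, 11, 23, 17, 20, 25, 4), (r, 11, 31, 20, 30, 25, 4)}.
Keep only column(s) F, B (1 duplicate(s) eliminated): {(11, 17), (11, 20), (11, 29), (11, 35), (17, 39), (31, 2)}
Union: {(11, 17), (11, 20), (11, 29), (11, 35), (17, 39), (31, 2)} with {(17, 6), (25, 1), (31, 2), (31, 20)} → {(11, 17), (11, 20), (11, 29), (11, 35), (17, 39), (17, 6), (25, 1), (31, 2), (31, 20)}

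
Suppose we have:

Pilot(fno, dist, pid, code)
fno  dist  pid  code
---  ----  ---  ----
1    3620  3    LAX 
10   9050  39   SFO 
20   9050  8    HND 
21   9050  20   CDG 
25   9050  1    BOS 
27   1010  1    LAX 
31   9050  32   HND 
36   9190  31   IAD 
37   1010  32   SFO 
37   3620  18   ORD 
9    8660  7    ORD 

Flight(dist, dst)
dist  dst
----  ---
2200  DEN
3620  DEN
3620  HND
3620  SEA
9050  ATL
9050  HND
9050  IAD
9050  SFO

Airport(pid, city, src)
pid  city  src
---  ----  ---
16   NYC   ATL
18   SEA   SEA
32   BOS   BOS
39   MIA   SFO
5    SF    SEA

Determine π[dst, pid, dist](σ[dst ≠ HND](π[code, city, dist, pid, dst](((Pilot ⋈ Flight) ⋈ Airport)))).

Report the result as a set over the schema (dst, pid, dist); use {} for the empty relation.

{(ATL, 32, 9050), (ATL, 39, 9050), (DEN, 18, 3620), (IAD, 32, 9050), (IAD, 39, 9050), (SEA, 18, 3620), (SFO, 32, 9050), (SFO, 39, 9050)}

Natural join on dist: {(1, 3620, 3, LAX, DEN), (1, 3620, 3, LAX, HND), (1, 3620, 3, LAX, SEA), (10, 9050, 39, SFO, ATL), (10, 9050, 39, SFO, HND), (10, 9050, 39, SFO, IAD), (10, 9050, 39, SFO, SFO), (20, 9050, 8, HND, ATL), (20, 9050, 8, HND, HND), (20, 9050, 8, HND, IAD), (20, 9050, 8, HND, SFO), (21, 9050, 20, CDG, ATL), (21, 9050, 20, CDG, HND), (21, 9050, 20, CDG, IAD), (21, 9050, 20, CDG, SFO), (25, 9050, 1, BOS, ATL), (25, 9050, 1, BOS, HND), (25, 9050, 1, BOS, IAD), (25, 9050, 1, BOS, SFO), (31, 9050, 32, HND, ATL), (31, 9050, 32, HND, HND), (31, 9050, 32, HND, IAD), (31, 9050, 32, HND, SFO), (37, 3620, 18, ORD, DEN), (37, 3620, 18, ORD, HND), (37, 3620, 18, ORD, SEA)}
Natural join on pid: {(10, 9050, 39, SFO, ATL, MIA, SFO), (10, 9050, 39, SFO, HND, MIA, SFO), (10, 9050, 39, SFO, IAD, MIA, SFO), (10, 9050, 39, SFO, SFO, MIA, SFO), (31, 9050, 32, HND, ATL, BOS, BOS), (31, 9050, 32, HND, HND, BOS, BOS), (31, 9050, 32, HND, IAD, BOS, BOS), (31, 9050, 32, HND, SFO, BOS, BOS), (37, 3620, 18, ORD, DEN, SEA, SEA), (37, 3620, 18, ORD, HND, SEA, SEA), (37, 3620, 18, ORD, SEA, SEA, SEA)}
π_{code, city, dist, pid, dst} gives {(HND, BOS, 9050, 32, ATL), (HND, BOS, 9050, 32, HND), (HND, BOS, 9050, 32, IAD), (HND, BOS, 9050, 32, SFO), (ORD, SEA, 3620, 18, DEN), (ORD, SEA, 3620, 18, HND), (ORD, SEA, 3620, 18, SEA), (SFO, MIA, 9050, 39, ATL), (SFO, MIA, 9050, 39, HND), (SFO, MIA, 9050, 39, IAD), (SFO, MIA, 9050, 39, SFO)}.
Selection dst ≠ HND: {(HND, BOS, 9050, 32, ATL), (HND, BOS, 9050, 32, IAD), (HND, BOS, 9050, 32, SFO), (ORD, SEA, 3620, 18, DEN), (ORD, SEA, 3620, 18, SEA), (SFO, MIA, 9050, 39, ATL), (SFO, MIA, 9050, 39, IAD), (SFO, MIA, 9050, 39, SFO)}
π_{dst, pid, dist} gives {(ATL, 32, 9050), (ATL, 39, 9050), (DEN, 18, 3620), (IAD, 32, 9050), (IAD, 39, 9050), (SEA, 18, 3620), (SFO, 32, 9050), (SFO, 39, 9050)}.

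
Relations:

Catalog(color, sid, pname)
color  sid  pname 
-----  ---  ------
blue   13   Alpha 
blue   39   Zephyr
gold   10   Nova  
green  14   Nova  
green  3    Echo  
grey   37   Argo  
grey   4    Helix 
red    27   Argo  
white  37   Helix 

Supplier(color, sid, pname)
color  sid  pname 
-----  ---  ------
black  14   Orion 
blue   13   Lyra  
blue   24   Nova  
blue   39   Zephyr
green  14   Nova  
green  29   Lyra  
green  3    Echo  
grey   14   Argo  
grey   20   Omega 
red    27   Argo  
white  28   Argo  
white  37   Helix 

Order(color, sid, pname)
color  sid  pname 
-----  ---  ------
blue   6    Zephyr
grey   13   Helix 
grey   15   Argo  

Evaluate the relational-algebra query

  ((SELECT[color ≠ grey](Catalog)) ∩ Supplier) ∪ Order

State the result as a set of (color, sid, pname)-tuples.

Apply σ_{color ≠ grey}; surviving tuples: {(blue, 13, Alpha), (blue, 39, Zephyr), (gold, 10, Nova), (green, 14, Nova), (green, 3, Echo), (red, 27, Argo), (white, 37, Helix)}
Intersection: {(blue, 13, Alpha), (blue, 39, Zephyr), (gold, 10, Nova), (green, 14, Nova), (green, 3, Echo), (red, 27, Argo), (white, 37, Helix)} with {(black, 14, Orion), (blue, 13, Lyra), (blue, 24, Nova), (blue, 39, Zephyr), (green, 14, Nova), (green, 29, Lyra), (green, 3, Echo), (grey, 14, Argo), (grey, 20, Omega), (red, 27, Argo), (white, 28, Argo), (white, 37, Helix)} → {(blue, 39, Zephyr), (green, 14, Nova), (green, 3, Echo), (red, 27, Argo), (white, 37, Helix)}
Union: {(blue, 39, Zephyr), (green, 14, Nova), (green, 3, Echo), (red, 27, Argo), (white, 37, Helix)} with {(blue, 6, Zephyr), (grey, 13, Helix), (grey, 15, Argo)} → {(blue, 39, Zephyr), (blue, 6, Zephyr), (green, 14, Nova), (green, 3, Echo), (grey, 13, Helix), (grey, 15, Argo), (red, 27, Argo), (white, 37, Helix)}

{(blue, 39, Zephyr), (blue, 6, Zephyr), (green, 14, Nova), (green, 3, Echo), (grey, 13, Helix), (grey, 15, Argo), (red, 27, Argo), (white, 37, Helix)}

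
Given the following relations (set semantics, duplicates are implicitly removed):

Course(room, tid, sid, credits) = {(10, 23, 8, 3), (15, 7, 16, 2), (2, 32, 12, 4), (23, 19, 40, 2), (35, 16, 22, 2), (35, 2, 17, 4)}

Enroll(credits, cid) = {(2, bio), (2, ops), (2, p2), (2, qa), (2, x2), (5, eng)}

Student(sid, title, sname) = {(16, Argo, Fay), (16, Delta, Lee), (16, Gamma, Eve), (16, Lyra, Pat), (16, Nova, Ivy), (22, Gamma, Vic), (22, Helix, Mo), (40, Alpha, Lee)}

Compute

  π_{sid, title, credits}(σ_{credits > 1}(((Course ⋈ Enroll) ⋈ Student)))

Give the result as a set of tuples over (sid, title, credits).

{(16, Argo, 2), (16, Delta, 2), (16, Gamma, 2), (16, Lyra, 2), (16, Nova, 2), (22, Gamma, 2), (22, Helix, 2), (40, Alpha, 2)}

Natural join on credits: {(15, 7, 16, 2, bio), (15, 7, 16, 2, ops), (15, 7, 16, 2, p2), (15, 7, 16, 2, qa), (15, 7, 16, 2, x2), (23, 19, 40, 2, bio), (23, 19, 40, 2, ops), (23, 19, 40, 2, p2), (23, 19, 40, 2, qa), (23, 19, 40, 2, x2), (35, 16, 22, 2, bio), (35, 16, 22, 2, ops), (35, 16, 22, 2, p2), (35, 16, 22, 2, qa), (35, 16, 22, 2, x2)}
Natural join on sid: {(15, 7, 16, 2, bio, Argo, Fay), (15, 7, 16, 2, bio, Delta, Lee), (15, 7, 16, 2, bio, Gamma, Eve), (15, 7, 16, 2, bio, Lyra, Pat), (15, 7, 16, 2, bio, Nova, Ivy), (15, 7, 16, 2, ops, Argo, Fay), (15, 7, 16, 2, ops, Delta, Lee), (15, 7, 16, 2, ops, Gamma, Eve), (15, 7, 16, 2, ops, Lyra, Pat), (15, 7, 16, 2, ops, Nova, Ivy), (15, 7, 16, 2, p2, Argo, Fay), (15, 7, 16, 2, p2, Delta, Lee), (15, 7, 16, 2, p2, Gamma, Eve), (15, 7, 16, 2, p2, Lyra, Pat), (15, 7, 16, 2, p2, Nova, Ivy), (15, 7, 16, 2, qa, Argo, Fay), (15, 7, 16, 2, qa, Delta, Lee), (15, 7, 16, 2, qa, Gamma, Eve), (15, 7, 16, 2, qa, Lyra, Pat), (15, 7, 16, 2, qa, Nova, Ivy), (15, 7, 16, 2, x2, Argo, Fay), (15, 7, 16, 2, x2, Delta, Lee), (15, 7, 16, 2, x2, Gamma, Eve), (15, 7, 16, 2, x2, Lyra, Pat), (15, 7, 16, 2, x2, Nova, Ivy), (23, 19, 40, 2, bio, Alpha, Lee), (23, 19, 40, 2, ops, Alpha, Lee), (23, 19, 40, 2, p2, Alpha, Lee), (23, 19, 40, 2, qa, Alpha, Lee), (23, 19, 40, 2, x2, Alpha, Lee), (35, 16, 22, 2, bio, Gamma, Vic), (35, 16, 22, 2, bio, Helix, Mo), (35, 16, 22, 2, ops, Gamma, Vic), (35, 16, 22, 2, ops, Helix, Mo), (35, 16, 22, 2, p2, Gamma, Vic), (35, 16, 22, 2, p2, Helix, Mo), (35, 16, 22, 2, qa, Gamma, Vic), (35, 16, 22, 2, qa, Helix, Mo), (35, 16, 22, 2, x2, Gamma, Vic), (35, 16, 22, 2, x2, Helix, Mo)}
Filtering on credits > 1 leaves {(15, 7, 16, 2, bio, Argo, Fay), (15, 7, 16, 2, bio, Delta, Lee), (15, 7, 16, 2, bio, Gamma, Eve), (15, 7, 16, 2, bio, Lyra, Pat), (15, 7, 16, 2, bio, Nova, Ivy), (15, 7, 16, 2, ops, Argo, Fay), (15, 7, 16, 2, ops, Delta, Lee), (15, 7, 16, 2, ops, Gamma, Eve), (15, 7, 16, 2, ops, Lyra, Pat), (15, 7, 16, 2, ops, Nova, Ivy), (15, 7, 16, 2, p2, Argo, Fay), (15, 7, 16, 2, p2, Delta, Lee), (15, 7, 16, 2, p2, Gamma, Eve), (15, 7, 16, 2, p2, Lyra, Pat), (15, 7, 16, 2, p2, Nova, Ivy), (15, 7, 16, 2, qa, Argo, Fay), (15, 7, 16, 2, qa, Delta, Lee), (15, 7, 16, 2, qa, Gamma, Eve), (15, 7, 16, 2, qa, Lyra, Pat), (15, 7, 16, 2, qa, Nova, Ivy), (15, 7, 16, 2, x2, Argo, Fay), (15, 7, 16, 2, x2, Delta, Lee), (15, 7, 16, 2, x2, Gamma, Eve), (15, 7, 16, 2, x2, Lyra, Pat), (15, 7, 16, 2, x2, Nova, Ivy), (23, 19, 40, 2, bio, Alpha, Lee), (23, 19, 40, 2, ops, Alpha, Lee), (23, 19, 40, 2, p2, Alpha, Lee), (23, 19, 40, 2, qa, Alpha, Lee), (23, 19, 40, 2, x2, Alpha, Lee), (35, 16, 22, 2, bio, Gamma, Vic), (35, 16, 22, 2, bio, Helix, Mo), (35, 16, 22, 2, ops, Gamma, Vic), (35, 16, 22, 2, ops, Helix, Mo), (35, 16, 22, 2, p2, Gamma, Vic), (35, 16, 22, 2, p2, Helix, Mo), (35, 16, 22, 2, qa, Gamma, Vic), (35, 16, 22, 2, qa, Helix, Mo), (35, 16, 22, 2, x2, Gamma, Vic), (35, 16, 22, 2, x2, Helix, Mo)}.
π_{sid, title, credits} gives {(16, Argo, 2), (16, Delta, 2), (16, Gamma, 2), (16, Lyra, 2), (16, Nova, 2), (22, Gamma, 2), (22, Helix, 2), (40, Alpha, 2)} (32 duplicate(s) eliminated).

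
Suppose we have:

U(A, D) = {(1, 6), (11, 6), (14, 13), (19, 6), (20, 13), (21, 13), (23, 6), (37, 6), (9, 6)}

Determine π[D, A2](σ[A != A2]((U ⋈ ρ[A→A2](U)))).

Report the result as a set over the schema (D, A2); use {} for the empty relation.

ρ[A→A2]: schema becomes (A2, D); tuples unchanged.
Joining U and ρ[A→A2](U) on D yields {(1, 6, 1), (1, 6, 11), (1, 6, 19), (1, 6, 23), (1, 6, 37), (1, 6, 9), (11, 6, 1), (11, 6, 11), (11, 6, 19), (11, 6, 23), (11, 6, 37), (11, 6, 9), (14, 13, 14), (14, 13, 20), (14, 13, 21), (19, 6, 1), (19, 6, 11), (19, 6, 19), (19, 6, 23), (19, 6, 37), (19, 6, 9), (20, 13, 14), (20, 13, 20), (20, 13, 21), (21, 13, 14), (21, 13, 20), (21, 13, 21), (23, 6, 1), (23, 6, 11), (23, 6, 19), (23, 6, 23), (23, 6, 37), (23, 6, 9), (37, 6, 1), (37, 6, 11), (37, 6, 19), (37, 6, 23), (37, 6, 37), (37, 6, 9), (9, 6, 1), (9, 6, 11), (9, 6, 19), (9, 6, 23), (9, 6, 37), (9, 6, 9)}.
Filtering on A != A2 leaves {(1, 6, 11), (1, 6, 19), (1, 6, 23), (1, 6, 37), (1, 6, 9), (11, 6, 1), (11, 6, 19), (11, 6, 23), (11, 6, 37), (11, 6, 9), (14, 13, 20), (14, 13, 21), (19, 6, 1), (19, 6, 11), (19, 6, 23), (19, 6, 37), (19, 6, 9), (20, 13, 14), (20, 13, 21), (21, 13, 14), (21, 13, 20), (23, 6, 1), (23, 6, 11), (23, 6, 19), (23, 6, 37), (23, 6, 9), (37, 6, 1), (37, 6, 11), (37, 6, 19), (37, 6, 23), (37, 6, 9), (9, 6, 1), (9, 6, 11), (9, 6, 19), (9, 6, 23), (9, 6, 37)}.
Projecting to D, A2 (27 duplicate(s) eliminated): {(13, 14), (13, 20), (13, 21), (6, 1), (6, 11), (6, 19), (6, 23), (6, 37), (6, 9)}

{(13, 14), (13, 20), (13, 21), (6, 1), (6, 11), (6, 19), (6, 23), (6, 37), (6, 9)}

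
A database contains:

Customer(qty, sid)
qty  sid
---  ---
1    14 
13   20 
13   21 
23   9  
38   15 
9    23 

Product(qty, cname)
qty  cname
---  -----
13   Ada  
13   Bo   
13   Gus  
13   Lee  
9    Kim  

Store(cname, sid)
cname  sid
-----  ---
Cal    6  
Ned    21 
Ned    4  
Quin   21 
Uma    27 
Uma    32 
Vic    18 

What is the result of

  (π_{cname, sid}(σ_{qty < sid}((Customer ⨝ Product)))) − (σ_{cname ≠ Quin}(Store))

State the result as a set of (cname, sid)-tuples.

Customer ⋈ Product (natural join on qty): {(13, 20, Ada), (13, 20, Bo), (13, 20, Gus), (13, 20, Lee), (13, 21, Ada), (13, 21, Bo), (13, 21, Gus), (13, 21, Lee), (9, 23, Kim)}
Selection qty < sid: {(13, 20, Ada), (13, 20, Bo), (13, 20, Gus), (13, 20, Lee), (13, 21, Ada), (13, 21, Bo), (13, 21, Gus), (13, 21, Lee), (9, 23, Kim)}
π_{cname, sid} gives {(Ada, 20), (Ada, 21), (Bo, 20), (Bo, 21), (Gus, 20), (Gus, 21), (Kim, 23), (Lee, 20), (Lee, 21)}.
Selection cname ≠ Quin: {(Cal, 6), (Ned, 21), (Ned, 4), (Uma, 27), (Uma, 32), (Vic, 18)}
Taking the difference: {(Ada, 20), (Ada, 21), (Bo, 20), (Bo, 21), (Gus, 20), (Gus, 21), (Kim, 23), (Lee, 20), (Lee, 21)}

{(Ada, 20), (Ada, 21), (Bo, 20), (Bo, 21), (Gus, 20), (Gus, 21), (Kim, 23), (Lee, 20), (Lee, 21)}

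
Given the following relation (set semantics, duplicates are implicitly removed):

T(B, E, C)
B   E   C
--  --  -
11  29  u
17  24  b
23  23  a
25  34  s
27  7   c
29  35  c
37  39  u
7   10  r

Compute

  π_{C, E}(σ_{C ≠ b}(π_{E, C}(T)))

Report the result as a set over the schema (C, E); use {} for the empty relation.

Projecting to E, C: {(10, r), (23, a), (24, b), (29, u), (34, s), (35, c), (39, u), (7, c)}
Filtering on C ≠ b leaves {(10, r), (23, a), (29, u), (34, s), (35, c), (39, u), (7, c)}.
Projecting to C, E: {(a, 23), (c, 35), (c, 7), (r, 10), (s, 34), (u, 29), (u, 39)}

{(a, 23), (c, 35), (c, 7), (r, 10), (s, 34), (u, 29), (u, 39)}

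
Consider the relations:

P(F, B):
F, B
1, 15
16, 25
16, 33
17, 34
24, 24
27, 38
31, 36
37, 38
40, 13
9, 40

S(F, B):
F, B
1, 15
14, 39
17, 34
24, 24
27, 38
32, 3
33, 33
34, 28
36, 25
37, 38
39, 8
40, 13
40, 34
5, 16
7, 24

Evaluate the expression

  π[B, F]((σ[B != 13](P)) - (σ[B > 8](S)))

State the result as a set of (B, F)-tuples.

{(25, 16), (33, 16), (36, 31), (40, 9)}

Filtering on B != 13 leaves {(1, 15), (16, 25), (16, 33), (17, 34), (24, 24), (27, 38), (31, 36), (37, 38), (9, 40)}.
Filtering on B > 8 leaves {(1, 15), (14, 39), (17, 34), (24, 24), (27, 38), (33, 33), (34, 28), (36, 25), (37, 38), (40, 13), (40, 34), (5, 16), (7, 24)}.
Difference: {(1, 15), (16, 25), (16, 33), (17, 34), (24, 24), (27, 38), (31, 36), (37, 38), (9, 40)} with {(1, 15), (14, 39), (17, 34), (24, 24), (27, 38), (33, 33), (34, 28), (36, 25), (37, 38), (40, 13), (40, 34), (5, 16), (7, 24)} → {(16, 25), (16, 33), (31, 36), (9, 40)}
Keep only column(s) B, F: {(25, 16), (33, 16), (36, 31), (40, 9)}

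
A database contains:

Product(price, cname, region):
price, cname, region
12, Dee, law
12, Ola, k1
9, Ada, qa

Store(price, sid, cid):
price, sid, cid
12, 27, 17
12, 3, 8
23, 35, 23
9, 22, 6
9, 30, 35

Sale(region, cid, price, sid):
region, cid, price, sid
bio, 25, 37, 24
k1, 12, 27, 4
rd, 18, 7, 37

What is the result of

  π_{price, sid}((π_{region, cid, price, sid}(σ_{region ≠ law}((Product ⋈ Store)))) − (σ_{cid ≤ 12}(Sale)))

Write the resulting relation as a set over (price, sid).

{(12, 27), (12, 3), (9, 22), (9, 30)}

Joining Product and Store on price yields {(12, Dee, law, 27, 17), (12, Dee, law, 3, 8), (12, Ola, k1, 27, 17), (12, Ola, k1, 3, 8), (9, Ada, qa, 22, 6), (9, Ada, qa, 30, 35)}.
Selection region ≠ law: {(12, Ola, k1, 27, 17), (12, Ola, k1, 3, 8), (9, Ada, qa, 22, 6), (9, Ada, qa, 30, 35)}
Projecting to region, cid, price, sid: {(k1, 17, 12, 27), (k1, 8, 12, 3), (qa, 35, 9, 30), (qa, 6, 9, 22)}
Selection cid ≤ 12: {(k1, 12, 27, 4)}
Set difference of the two operands is {(k1, 17, 12, 27), (k1, 8, 12, 3), (qa, 35, 9, 30), (qa, 6, 9, 22)}.
Projecting to price, sid: {(12, 27), (12, 3), (9, 22), (9, 30)}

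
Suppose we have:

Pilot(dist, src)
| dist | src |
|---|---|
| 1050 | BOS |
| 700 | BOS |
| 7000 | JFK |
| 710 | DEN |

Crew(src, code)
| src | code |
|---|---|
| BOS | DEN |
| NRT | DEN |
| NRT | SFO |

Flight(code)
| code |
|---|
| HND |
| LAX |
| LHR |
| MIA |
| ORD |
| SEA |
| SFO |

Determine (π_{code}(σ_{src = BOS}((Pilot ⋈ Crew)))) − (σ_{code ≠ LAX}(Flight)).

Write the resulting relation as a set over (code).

Pilot ⋈ Crew (natural join on src): {(1050, BOS, DEN), (700, BOS, DEN)}
σ[src = BOS]: keep tuples satisfying src = BOS → {(1050, BOS, DEN), (700, BOS, DEN)}
π_{code} gives {DEN} (1 duplicate(s) eliminated).
σ[code ≠ LAX]: keep tuples satisfying code ≠ LAX → {HND, LHR, MIA, ORD, SEA, SFO}
Taking the difference: {DEN}

{DEN}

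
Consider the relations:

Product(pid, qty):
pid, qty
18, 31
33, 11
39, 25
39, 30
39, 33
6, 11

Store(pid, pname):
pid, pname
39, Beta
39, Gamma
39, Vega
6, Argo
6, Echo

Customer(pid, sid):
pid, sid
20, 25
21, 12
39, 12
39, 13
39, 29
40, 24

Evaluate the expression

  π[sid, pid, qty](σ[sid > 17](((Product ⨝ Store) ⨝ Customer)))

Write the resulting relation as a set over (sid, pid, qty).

{(29, 39, 25), (29, 39, 30), (29, 39, 33)}

Natural join on pid: {(39, 25, Beta), (39, 25, Gamma), (39, 25, Vega), (39, 30, Beta), (39, 30, Gamma), (39, 30, Vega), (39, 33, Beta), (39, 33, Gamma), (39, 33, Vega), (6, 11, Argo), (6, 11, Echo)}
Natural join on pid: {(39, 25, Beta, 12), (39, 25, Beta, 13), (39, 25, Beta, 29), (39, 25, Gamma, 12), (39, 25, Gamma, 13), (39, 25, Gamma, 29), (39, 25, Vega, 12), (39, 25, Vega, 13), (39, 25, Vega, 29), (39, 30, Beta, 12), (39, 30, Beta, 13), (39, 30, Beta, 29), (39, 30, Gamma, 12), (39, 30, Gamma, 13), (39, 30, Gamma, 29), (39, 30, Vega, 12), (39, 30, Vega, 13), (39, 30, Vega, 29), (39, 33, Beta, 12), (39, 33, Beta, 13), (39, 33, Beta, 29), (39, 33, Gamma, 12), (39, 33, Gamma, 13), (39, 33, Gamma, 29), (39, 33, Vega, 12), (39, 33, Vega, 13), (39, 33, Vega, 29)}
σ[sid > 17]: keep tuples satisfying sid > 17 → {(39, 25, Beta, 29), (39, 25, Gamma, 29), (39, 25, Vega, 29), (39, 30, Beta, 29), (39, 30, Gamma, 29), (39, 30, Vega, 29), (39, 33, Beta, 29), (39, 33, Gamma, 29), (39, 33, Vega, 29)}
π[sid, pid, qty]: project onto (sid, pid, qty) (6 duplicate(s) eliminated) → {(29, 39, 25), (29, 39, 30), (29, 39, 33)}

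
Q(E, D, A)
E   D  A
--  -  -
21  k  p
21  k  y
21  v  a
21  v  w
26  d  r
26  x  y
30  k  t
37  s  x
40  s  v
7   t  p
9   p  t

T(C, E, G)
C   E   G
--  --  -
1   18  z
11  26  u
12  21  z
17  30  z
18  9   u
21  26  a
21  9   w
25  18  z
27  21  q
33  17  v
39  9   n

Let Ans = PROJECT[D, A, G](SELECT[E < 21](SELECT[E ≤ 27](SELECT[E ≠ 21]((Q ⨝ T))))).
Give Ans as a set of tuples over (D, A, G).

Natural join on E: {(21, k, p, 12, z), (21, k, p, 27, q), (21, k, y, 12, z), (21, k, y, 27, q), (21, v, a, 12, z), (21, v, a, 27, q), (21, v, w, 12, z), (21, v, w, 27, q), (26, d, r, 11, u), (26, d, r, 21, a), (26, x, y, 11, u), (26, x, y, 21, a), (30, k, t, 17, z), (9, p, t, 18, u), (9, p, t, 21, w), (9, p, t, 39, n)}
Selection E ≠ 21: {(26, d, r, 11, u), (26, d, r, 21, a), (26, x, y, 11, u), (26, x, y, 21, a), (30, k, t, 17, z), (9, p, t, 18, u), (9, p, t, 21, w), (9, p, t, 39, n)}
Selection E ≤ 27: {(26, d, r, 11, u), (26, d, r, 21, a), (26, x, y, 11, u), (26, x, y, 21, a), (9, p, t, 18, u), (9, p, t, 21, w), (9, p, t, 39, n)}
Selection E < 21: {(9, p, t, 18, u), (9, p, t, 21, w), (9, p, t, 39, n)}
π[D, A, G]: project onto (D, A, G) → {(p, t, n), (p, t, u), (p, t, w)}

{(p, t, n), (p, t, u), (p, t, w)}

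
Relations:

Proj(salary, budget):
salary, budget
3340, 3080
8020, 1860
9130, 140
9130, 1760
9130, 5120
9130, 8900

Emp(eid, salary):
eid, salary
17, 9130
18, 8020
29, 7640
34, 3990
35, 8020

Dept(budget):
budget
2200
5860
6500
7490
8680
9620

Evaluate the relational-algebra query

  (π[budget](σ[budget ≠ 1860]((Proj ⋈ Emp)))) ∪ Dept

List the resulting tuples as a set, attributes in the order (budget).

{140, 1760, 2200, 5120, 5860, 6500, 7490, 8680, 8900, 9620}

Proj ⋈ Emp (natural join on salary): {(8020, 1860, 18), (8020, 1860, 35), (9130, 140, 17), (9130, 1760, 17), (9130, 5120, 17), (9130, 8900, 17)}
Apply σ_{budget ≠ 1860}; surviving tuples: {(9130, 140, 17), (9130, 1760, 17), (9130, 5120, 17), (9130, 8900, 17)}
Projecting to budget: {140, 1760, 5120, 8900}
Set union of the two operands is {140, 1760, 2200, 5120, 5860, 6500, 7490, 8680, 8900, 9620}.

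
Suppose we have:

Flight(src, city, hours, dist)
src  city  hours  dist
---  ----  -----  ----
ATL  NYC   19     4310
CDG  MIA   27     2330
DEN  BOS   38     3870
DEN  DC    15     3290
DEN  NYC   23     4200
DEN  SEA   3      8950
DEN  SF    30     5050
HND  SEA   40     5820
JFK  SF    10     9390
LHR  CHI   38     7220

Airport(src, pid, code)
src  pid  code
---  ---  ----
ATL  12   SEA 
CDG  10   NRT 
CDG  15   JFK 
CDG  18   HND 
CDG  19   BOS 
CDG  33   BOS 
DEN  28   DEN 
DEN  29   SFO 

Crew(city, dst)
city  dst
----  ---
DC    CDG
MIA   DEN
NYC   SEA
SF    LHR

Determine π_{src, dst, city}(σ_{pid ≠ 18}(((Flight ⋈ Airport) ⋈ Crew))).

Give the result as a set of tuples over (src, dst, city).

{(ATL, SEA, NYC), (CDG, DEN, MIA), (DEN, CDG, DC), (DEN, LHR, SF), (DEN, SEA, NYC)}

Flight ⋈ Airport (natural join on src): {(ATL, NYC, 19, 4310, 12, SEA), (CDG, MIA, 27, 2330, 10, NRT), (CDG, MIA, 27, 2330, 15, JFK), (CDG, MIA, 27, 2330, 18, HND), (CDG, MIA, 27, 2330, 19, BOS), (CDG, MIA, 27, 2330, 33, BOS), (DEN, BOS, 38, 3870, 28, DEN), (DEN, BOS, 38, 3870, 29, SFO), (DEN, DC, 15, 3290, 28, DEN), (DEN, DC, 15, 3290, 29, SFO), (DEN, NYC, 23, 4200, 28, DEN), (DEN, NYC, 23, 4200, 29, SFO), (DEN, SEA, 3, 8950, 28, DEN), (DEN, SEA, 3, 8950, 29, SFO), (DEN, SF, 30, 5050, 28, DEN), (DEN, SF, 30, 5050, 29, SFO)}
(Flight ⋈ Airport) ⋈ Crew (natural join on city): {(ATL, NYC, 19, 4310, 12, SEA, SEA), (CDG, MIA, 27, 2330, 10, NRT, DEN), (CDG, MIA, 27, 2330, 15, JFK, DEN), (CDG, MIA, 27, 2330, 18, HND, DEN), (CDG, MIA, 27, 2330, 19, BOS, DEN), (CDG, MIA, 27, 2330, 33, BOS, DEN), (DEN, DC, 15, 3290, 28, DEN, CDG), (DEN, DC, 15, 3290, 29, SFO, CDG), (DEN, NYC, 23, 4200, 28, DEN, SEA), (DEN, NYC, 23, 4200, 29, SFO, SEA), (DEN, SF, 30, 5050, 28, DEN, LHR), (DEN, SF, 30, 5050, 29, SFO, LHR)}
Filtering on pid ≠ 18 leaves {(ATL, NYC, 19, 4310, 12, SEA, SEA), (CDG, MIA, 27, 2330, 10, NRT, DEN), (CDG, MIA, 27, 2330, 15, JFK, DEN), (CDG, MIA, 27, 2330, 19, BOS, DEN), (CDG, MIA, 27, 2330, 33, BOS, DEN), (DEN, DC, 15, 3290, 28, DEN, CDG), (DEN, DC, 15, 3290, 29, SFO, CDG), (DEN, NYC, 23, 4200, 28, DEN, SEA), (DEN, NYC, 23, 4200, 29, SFO, SEA), (DEN, SF, 30, 5050, 28, DEN, LHR), (DEN, SF, 30, 5050, 29, SFO, LHR)}.
Keep only column(s) src, dst, city (6 duplicate(s) eliminated): {(ATL, SEA, NYC), (CDG, DEN, MIA), (DEN, CDG, DC), (DEN, LHR, SF), (DEN, SEA, NYC)}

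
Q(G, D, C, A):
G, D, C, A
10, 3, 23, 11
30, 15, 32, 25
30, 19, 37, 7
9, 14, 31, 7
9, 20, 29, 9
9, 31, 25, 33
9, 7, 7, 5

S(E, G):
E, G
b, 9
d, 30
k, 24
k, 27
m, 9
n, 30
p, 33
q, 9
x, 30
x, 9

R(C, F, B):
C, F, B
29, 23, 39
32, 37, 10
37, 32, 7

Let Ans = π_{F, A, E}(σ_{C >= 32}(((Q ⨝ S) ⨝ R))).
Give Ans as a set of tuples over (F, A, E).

{(32, 7, d), (32, 7, n), (32, 7, x), (37, 25, d), (37, 25, n), (37, 25, x)}

Joining Q and S on G yields {(30, 15, 32, 25, d), (30, 15, 32, 25, n), (30, 15, 32, 25, x), (30, 19, 37, 7, d), (30, 19, 37, 7, n), (30, 19, 37, 7, x), (9, 14, 31, 7, b), (9, 14, 31, 7, m), (9, 14, 31, 7, q), (9, 14, 31, 7, x), (9, 20, 29, 9, b), (9, 20, 29, 9, m), (9, 20, 29, 9, q), (9, 20, 29, 9, x), (9, 31, 25, 33, b), (9, 31, 25, 33, m), (9, 31, 25, 33, q), (9, 31, 25, 33, x), (9, 7, 7, 5, b), (9, 7, 7, 5, m), (9, 7, 7, 5, q), (9, 7, 7, 5, x)}.
Joining (Q ⨝ S) and R on C yields {(30, 15, 32, 25, d, 37, 10), (30, 15, 32, 25, n, 37, 10), (30, 15, 32, 25, x, 37, 10), (30, 19, 37, 7, d, 32, 7), (30, 19, 37, 7, n, 32, 7), (30, 19, 37, 7, x, 32, 7), (9, 20, 29, 9, b, 23, 39), (9, 20, 29, 9, m, 23, 39), (9, 20, 29, 9, q, 23, 39), (9, 20, 29, 9, x, 23, 39)}.
Apply σ_{C >= 32}; surviving tuples: {(30, 15, 32, 25, d, 37, 10), (30, 15, 32, 25, n, 37, 10), (30, 15, 32, 25, x, 37, 10), (30, 19, 37, 7, d, 32, 7), (30, 19, 37, 7, n, 32, 7), (30, 19, 37, 7, x, 32, 7)}
π[F, A, E]: project onto (F, A, E) → {(32, 7, d), (32, 7, n), (32, 7, x), (37, 25, d), (37, 25, n), (37, 25, x)}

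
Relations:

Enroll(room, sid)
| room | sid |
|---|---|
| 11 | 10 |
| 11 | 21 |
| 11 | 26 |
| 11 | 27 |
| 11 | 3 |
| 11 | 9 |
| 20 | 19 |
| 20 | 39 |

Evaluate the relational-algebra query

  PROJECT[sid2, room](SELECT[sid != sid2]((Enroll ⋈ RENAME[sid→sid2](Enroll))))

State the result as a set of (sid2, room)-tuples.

ρ[sid→sid2]: schema becomes (room, sid2); tuples unchanged.
Enroll ⋈ RENAME[sid→sid2](Enroll) (natural join on room): {(11, 10, 10), (11, 10, 21), (11, 10, 26), (11, 10, 27), (11, 10, 3), (11, 10, 9), (11, 21, 10), (11, 21, 21), (11, 21, 26), (11, 21, 27), (11, 21, 3), (11, 21, 9), (11, 26, 10), (11, 26, 21), (11, 26, 26), (11, 26, 27), (11, 26, 3), (11, 26, 9), (11, 27, 10), (11, 27, 21), (11, 27, 26), (11, 27, 27), (11, 27, 3), (11, 27, 9), (11, 3, 10), (11, 3, 21), (11, 3, 26), (11, 3, 27), (11, 3, 3), (11, 3, 9), (11, 9, 10), (11, 9, 21), (11, 9, 26), (11, 9, 27), (11, 9, 3), (11, 9, 9), (20, 19, 19), (20, 19, 39), (20, 39, 19), (20, 39, 39)}
Filtering on sid != sid2 leaves {(11, 10, 21), (11, 10, 26), (11, 10, 27), (11, 10, 3), (11, 10, 9), (11, 21, 10), (11, 21, 26), (11, 21, 27), (11, 21, 3), (11, 21, 9), (11, 26, 10), (11, 26, 21), (11, 26, 27), (11, 26, 3), (11, 26, 9), (11, 27, 10), (11, 27, 21), (11, 27, 26), (11, 27, 3), (11, 27, 9), (11, 3, 10), (11, 3, 21), (11, 3, 26), (11, 3, 27), (11, 3, 9), (11, 9, 10), (11, 9, 21), (11, 9, 26), (11, 9, 27), (11, 9, 3), (20, 19, 39), (20, 39, 19)}.
Keep only column(s) sid2, room (24 duplicate(s) eliminated): {(10, 11), (19, 20), (21, 11), (26, 11), (27, 11), (3, 11), (39, 20), (9, 11)}

{(10, 11), (19, 20), (21, 11), (26, 11), (27, 11), (3, 11), (39, 20), (9, 11)}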